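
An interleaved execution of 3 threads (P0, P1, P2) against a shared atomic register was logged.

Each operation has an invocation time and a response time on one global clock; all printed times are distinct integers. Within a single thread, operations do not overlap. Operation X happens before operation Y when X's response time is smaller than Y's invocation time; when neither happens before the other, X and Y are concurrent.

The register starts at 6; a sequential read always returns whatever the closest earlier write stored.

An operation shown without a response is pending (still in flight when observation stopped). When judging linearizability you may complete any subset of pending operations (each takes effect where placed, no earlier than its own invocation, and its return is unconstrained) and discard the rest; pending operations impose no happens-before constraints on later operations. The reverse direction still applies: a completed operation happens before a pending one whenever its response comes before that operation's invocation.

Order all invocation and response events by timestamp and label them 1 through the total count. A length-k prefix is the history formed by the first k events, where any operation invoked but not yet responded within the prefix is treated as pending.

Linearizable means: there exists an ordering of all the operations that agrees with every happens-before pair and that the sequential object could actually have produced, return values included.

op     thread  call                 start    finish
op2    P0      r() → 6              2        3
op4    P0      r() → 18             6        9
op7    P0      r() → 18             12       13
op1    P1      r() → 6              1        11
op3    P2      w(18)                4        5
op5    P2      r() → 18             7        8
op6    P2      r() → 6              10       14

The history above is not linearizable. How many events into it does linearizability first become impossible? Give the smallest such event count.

one valid order for events 1..13 is op1, op2, op3, op4, op5, op6, op7:
after step 1 (op1 r() → 6): value 6
after step 2 (op2 r() → 6): value 6
after step 3 (op3 w(18)): value 18
after step 4 (op4 r() → 18): value 18
after step 5 (op5 r() → 18): value 18
after step 6 (op6 r() (pending, included)): value 18
after step 7 (op7 r() → 18): value 18
at event 14 (op6's time-14 response) nothing linearizes any more
e.g. op1, op2, op3, op4, op5, op6, op7: illegal at step 6, since op6 r() → 6 cannot apply there
e.g. op1, op2, op3, op4, op5, op7, op6: illegal at step 7, since op6 r() → 6 cannot apply there

14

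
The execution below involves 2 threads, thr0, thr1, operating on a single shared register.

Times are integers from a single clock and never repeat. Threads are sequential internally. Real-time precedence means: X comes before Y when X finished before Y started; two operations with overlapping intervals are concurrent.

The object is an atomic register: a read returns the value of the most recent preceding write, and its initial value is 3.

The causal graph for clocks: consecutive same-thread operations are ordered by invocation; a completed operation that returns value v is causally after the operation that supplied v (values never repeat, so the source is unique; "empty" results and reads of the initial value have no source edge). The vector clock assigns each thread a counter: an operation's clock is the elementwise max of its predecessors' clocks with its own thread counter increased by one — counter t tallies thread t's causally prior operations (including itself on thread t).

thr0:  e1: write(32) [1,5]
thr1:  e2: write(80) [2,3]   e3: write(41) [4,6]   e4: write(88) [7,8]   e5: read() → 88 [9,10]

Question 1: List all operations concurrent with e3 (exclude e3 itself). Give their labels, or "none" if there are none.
e1

overlap test against e3 [4,6]: concurrent iff the interval meets 4..6
e1 [1,5]: concurrent
e2 [2,3]: before
e4 [7,8]: after
e5 [9,10]: after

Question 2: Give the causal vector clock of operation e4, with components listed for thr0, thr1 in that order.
(0, 3)

root op e2, invoked 2: fresh clock plus thr1's own tick → (0, 1)
root op e1, invoked 1: fresh clock plus thr0's own tick → (1, 0)
from VC(e2)=(0, 1), e3 (invoked 4) maxes components and bumps thr1 → (0, 2)
from VC(e3)=(0, 2), e4 (invoked 7) maxes components and bumps thr1 → (0, 3)
from VC(e4)=(0, 3), e5 (invoked 9) maxes components and bumps thr1 → (0, 4)
target: VC(e4) = (0, 3)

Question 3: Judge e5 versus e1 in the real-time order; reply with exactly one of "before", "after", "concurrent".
after

e5 spans [9,10], e1 spans [1,5]
resp(e1)=5 < inv(e5)=9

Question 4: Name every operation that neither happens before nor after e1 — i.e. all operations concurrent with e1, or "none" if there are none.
e2, e3

e1 runs from 1 to 5; window-overlapping ops are concurrent
e2 [2,3]: concurrent
e3 [4,6]: concurrent
e4 [7,8]: after
e5 [9,10]: after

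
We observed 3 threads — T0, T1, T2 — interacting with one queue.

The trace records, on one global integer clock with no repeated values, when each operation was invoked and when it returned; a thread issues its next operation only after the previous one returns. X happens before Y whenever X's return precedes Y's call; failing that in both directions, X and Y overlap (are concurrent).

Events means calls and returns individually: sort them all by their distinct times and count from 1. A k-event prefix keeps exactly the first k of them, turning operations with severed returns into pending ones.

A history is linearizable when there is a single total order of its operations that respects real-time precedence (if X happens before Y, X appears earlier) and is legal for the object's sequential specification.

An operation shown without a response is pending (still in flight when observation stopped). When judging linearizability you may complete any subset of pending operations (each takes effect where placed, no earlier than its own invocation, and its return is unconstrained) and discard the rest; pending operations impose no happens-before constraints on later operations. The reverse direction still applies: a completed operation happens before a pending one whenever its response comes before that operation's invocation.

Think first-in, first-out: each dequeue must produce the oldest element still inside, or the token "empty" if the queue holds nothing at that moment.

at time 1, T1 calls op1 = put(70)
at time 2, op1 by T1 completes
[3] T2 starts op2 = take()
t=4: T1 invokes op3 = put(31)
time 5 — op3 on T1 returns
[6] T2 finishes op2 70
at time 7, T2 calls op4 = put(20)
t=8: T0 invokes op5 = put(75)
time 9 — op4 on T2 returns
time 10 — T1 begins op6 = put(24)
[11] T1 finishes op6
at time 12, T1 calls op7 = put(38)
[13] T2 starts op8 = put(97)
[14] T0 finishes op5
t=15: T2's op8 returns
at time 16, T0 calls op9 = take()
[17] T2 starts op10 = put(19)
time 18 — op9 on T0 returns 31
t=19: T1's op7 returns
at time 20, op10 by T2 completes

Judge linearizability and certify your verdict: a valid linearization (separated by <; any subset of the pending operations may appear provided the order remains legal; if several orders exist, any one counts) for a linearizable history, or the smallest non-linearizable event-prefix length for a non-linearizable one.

linearizable — witness: op1 < op2 < op3 < op4 < op5 < op6 < op7 < op8 < op9 < op10

step 1: op1 put(70) — queue <70>
step 2: op2 take() → 70 — queue <>
step 3: op3 put(31) — queue <31>
step 4: op4 put(20) — queue <31,20>
step 5: op5 put(75) — queue <31,20,75>
step 6: op6 put(24) — queue <31,20,75,24>
step 7: op7 put(38) — queue <31,20,75,24,38>
step 8: op8 put(97) — queue <31,20,75,24,38,97>
step 9: op9 take() → 31 — queue <20,75,24,38,97>
step 10: op10 put(19) — queue <20,75,24,38,97,19>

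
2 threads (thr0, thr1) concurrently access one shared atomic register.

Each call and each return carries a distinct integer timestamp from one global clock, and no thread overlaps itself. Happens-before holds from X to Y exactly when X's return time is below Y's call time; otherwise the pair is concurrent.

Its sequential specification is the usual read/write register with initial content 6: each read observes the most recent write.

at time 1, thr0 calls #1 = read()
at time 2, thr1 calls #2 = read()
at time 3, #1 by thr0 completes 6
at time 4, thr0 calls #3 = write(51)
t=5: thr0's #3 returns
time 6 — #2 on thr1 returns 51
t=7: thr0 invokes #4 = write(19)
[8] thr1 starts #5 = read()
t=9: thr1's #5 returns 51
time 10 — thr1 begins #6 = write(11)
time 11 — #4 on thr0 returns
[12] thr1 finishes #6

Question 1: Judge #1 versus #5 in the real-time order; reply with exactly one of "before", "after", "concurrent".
before

#1 spans [1,3], #5 spans [8,9]
resp(#1)=3 < inv(#5)=8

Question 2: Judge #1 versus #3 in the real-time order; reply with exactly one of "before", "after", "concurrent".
before

#1 spans [1,3], #3 spans [4,5]
resp(#1)=3 < inv(#3)=4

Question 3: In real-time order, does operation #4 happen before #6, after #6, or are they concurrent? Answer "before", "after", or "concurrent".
concurrent

#4 spans [7,11], #6 spans [10,12]
the intervals overlap in both directions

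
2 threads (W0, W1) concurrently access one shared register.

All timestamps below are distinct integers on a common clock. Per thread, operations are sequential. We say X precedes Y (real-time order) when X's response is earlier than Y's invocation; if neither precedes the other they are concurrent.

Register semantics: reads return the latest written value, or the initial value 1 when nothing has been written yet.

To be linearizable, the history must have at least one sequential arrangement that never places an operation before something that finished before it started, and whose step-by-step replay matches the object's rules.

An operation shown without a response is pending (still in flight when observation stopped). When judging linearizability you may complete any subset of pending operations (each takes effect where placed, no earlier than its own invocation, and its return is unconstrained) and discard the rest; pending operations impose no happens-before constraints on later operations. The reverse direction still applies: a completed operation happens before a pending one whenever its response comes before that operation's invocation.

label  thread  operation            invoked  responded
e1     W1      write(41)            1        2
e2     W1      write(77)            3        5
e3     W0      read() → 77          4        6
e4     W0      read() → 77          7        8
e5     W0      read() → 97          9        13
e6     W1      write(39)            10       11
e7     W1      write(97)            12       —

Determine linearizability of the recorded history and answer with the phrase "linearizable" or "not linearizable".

a witness: e1, e2, e3, e4, e6, e7, e5
after step 1 (e1 write(41)): value 41
after step 2 (e2 write(77)): value 77
after step 3 (e3 read() → 77): value 77
after step 4 (e4 read() → 77): value 77
after step 5 (e6 write(39)): value 39
after step 6 (e7 write(97) (pending, included)): value 97
after step 7 (e5 read() → 97): value 97

linearizable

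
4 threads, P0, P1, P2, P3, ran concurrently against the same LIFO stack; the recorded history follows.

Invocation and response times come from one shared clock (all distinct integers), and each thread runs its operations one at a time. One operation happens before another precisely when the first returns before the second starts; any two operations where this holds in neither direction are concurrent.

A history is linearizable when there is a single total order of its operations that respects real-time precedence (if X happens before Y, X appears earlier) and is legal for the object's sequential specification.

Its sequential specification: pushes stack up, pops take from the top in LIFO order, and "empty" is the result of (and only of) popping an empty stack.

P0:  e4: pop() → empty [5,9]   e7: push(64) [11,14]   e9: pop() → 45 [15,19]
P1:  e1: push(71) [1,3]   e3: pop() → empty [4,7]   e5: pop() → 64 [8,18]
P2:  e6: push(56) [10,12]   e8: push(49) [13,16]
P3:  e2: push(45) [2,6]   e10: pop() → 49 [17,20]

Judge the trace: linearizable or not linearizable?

through event 8 a valid linearization exists; event 9 (e4 responding at time 9) ends that
every one of the 8 real-time-consistent orders over 4 completed LIFO stack ops fails the sequential spec
including or dropping the 1 pending operation (e5) in any combination fails
e.g. e1, e2, e3, e4 (pending dropped): illegal at step 3, since e3 pop() → empty cannot apply there
e.g. e1, e2, e4, e3 (pending dropped): illegal at step 3, since e4 pop() → empty cannot apply there

not linearizable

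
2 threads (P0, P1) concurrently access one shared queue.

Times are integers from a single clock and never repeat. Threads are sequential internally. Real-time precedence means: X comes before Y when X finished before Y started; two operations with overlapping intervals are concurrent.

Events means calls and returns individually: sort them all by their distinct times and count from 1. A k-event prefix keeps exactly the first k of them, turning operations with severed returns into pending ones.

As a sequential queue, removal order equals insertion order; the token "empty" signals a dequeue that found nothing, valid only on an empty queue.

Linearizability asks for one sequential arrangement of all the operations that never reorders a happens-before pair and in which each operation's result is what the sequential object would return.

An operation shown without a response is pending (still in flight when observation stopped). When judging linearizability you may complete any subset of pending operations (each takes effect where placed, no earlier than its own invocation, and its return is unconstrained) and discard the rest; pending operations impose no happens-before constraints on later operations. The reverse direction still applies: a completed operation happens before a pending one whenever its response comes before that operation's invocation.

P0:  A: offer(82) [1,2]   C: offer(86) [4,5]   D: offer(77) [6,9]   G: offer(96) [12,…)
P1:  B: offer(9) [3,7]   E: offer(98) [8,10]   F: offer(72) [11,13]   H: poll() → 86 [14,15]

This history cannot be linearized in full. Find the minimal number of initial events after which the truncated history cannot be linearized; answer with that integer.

15

one valid order for events 1..14 is A, B, C, D, E, F:
step 1: A offer(82) — queue <82>
step 2: B offer(9) — queue <82,9>
step 3: C offer(86) — queue <82,9,86>
step 4: D offer(77) — queue <82,9,86,77>
step 5: E offer(98) — queue <82,9,86,77,98>
step 6: F offer(72) — queue <82,9,86,77,98,72>
at event 15 (H's time-15 response) nothing linearizes any more
no escape via the 1 pending operation (G): every completion choice fails
take A, B, C, D, E, F, H (pending dropped): step 7 already fails, because H poll() → 86 cannot occur there
take A, B, C, E, D, F, H (pending dropped): step 7 already fails, because H poll() → 86 cannot occur there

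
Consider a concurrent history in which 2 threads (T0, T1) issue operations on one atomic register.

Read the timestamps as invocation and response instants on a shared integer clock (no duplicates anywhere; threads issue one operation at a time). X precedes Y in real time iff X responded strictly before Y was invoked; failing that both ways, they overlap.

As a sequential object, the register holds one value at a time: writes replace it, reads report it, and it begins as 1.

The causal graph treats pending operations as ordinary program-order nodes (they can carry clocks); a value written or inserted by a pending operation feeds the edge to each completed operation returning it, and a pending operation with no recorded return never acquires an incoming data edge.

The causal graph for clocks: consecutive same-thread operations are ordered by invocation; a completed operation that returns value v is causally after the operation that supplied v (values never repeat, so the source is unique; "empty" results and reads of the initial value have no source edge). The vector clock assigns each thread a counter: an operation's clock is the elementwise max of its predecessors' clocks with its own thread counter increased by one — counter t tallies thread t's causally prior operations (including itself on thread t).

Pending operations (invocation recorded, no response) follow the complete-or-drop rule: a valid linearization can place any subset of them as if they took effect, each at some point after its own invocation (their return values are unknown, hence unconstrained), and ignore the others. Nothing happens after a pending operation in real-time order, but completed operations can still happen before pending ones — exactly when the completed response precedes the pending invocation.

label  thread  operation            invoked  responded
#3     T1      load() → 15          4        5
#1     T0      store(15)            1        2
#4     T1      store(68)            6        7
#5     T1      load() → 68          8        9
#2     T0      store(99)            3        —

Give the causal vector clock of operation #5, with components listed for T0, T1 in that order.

(1, 3)

invoked at 1, #1 has no predecessors; its own T0 bump gives (1, 0)
from VC(#1)=(1, 0), #3 (invoked 4) maxes components and bumps T1 → (1, 1)
from VC(#1)=(1, 0), #2 (invoked 3) maxes components and bumps T0 → (2, 0)
from VC(#3)=(1, 1), #4 (invoked 6) maxes components and bumps T1 → (1, 2)
from VC(#4)=(1, 2), #5 (invoked 8) maxes components and bumps T1 → (1, 3)
target: VC(#5) = (1, 3)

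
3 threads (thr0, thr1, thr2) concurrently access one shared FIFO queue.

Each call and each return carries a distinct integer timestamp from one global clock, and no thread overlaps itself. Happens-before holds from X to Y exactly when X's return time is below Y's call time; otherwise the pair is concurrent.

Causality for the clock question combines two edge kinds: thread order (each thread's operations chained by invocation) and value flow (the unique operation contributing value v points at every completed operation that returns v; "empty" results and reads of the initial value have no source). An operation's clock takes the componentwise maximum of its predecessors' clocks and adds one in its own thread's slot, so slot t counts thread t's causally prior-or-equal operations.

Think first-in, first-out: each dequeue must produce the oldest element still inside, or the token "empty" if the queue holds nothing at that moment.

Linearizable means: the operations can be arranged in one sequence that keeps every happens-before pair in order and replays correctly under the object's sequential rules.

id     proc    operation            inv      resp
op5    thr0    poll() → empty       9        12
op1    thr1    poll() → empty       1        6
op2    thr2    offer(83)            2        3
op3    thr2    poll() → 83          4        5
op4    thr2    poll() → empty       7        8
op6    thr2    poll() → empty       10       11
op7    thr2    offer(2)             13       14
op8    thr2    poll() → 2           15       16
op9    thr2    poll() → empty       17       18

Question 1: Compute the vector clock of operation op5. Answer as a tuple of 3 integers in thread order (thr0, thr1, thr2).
(1, 0, 0)

VC(op2, invoked at 2): no causal predecessors; +1 on thr2 → (0, 0, 1)
VC(op1, invoked at 1): no causal predecessors; +1 on thr1 → (0, 1, 0)
VC(op5, invoked at 9): no causal predecessors; +1 on thr0 → (1, 0, 0)
VC(op3, invoked at 4): max of VC(op2)=(0, 0, 1), then +1 on thread thr2 → (0, 0, 2)
VC(op4, invoked at 7): max of VC(op3)=(0, 0, 2), then +1 on thread thr2 → (0, 0, 3)
VC(op6, invoked at 10): max of VC(op4)=(0, 0, 3), then +1 on thread thr2 → (0, 0, 4)
VC(op7, invoked at 13): max of VC(op6)=(0, 0, 4), then +1 on thread thr2 → (0, 0, 5)
VC(op8, invoked at 15): max of VC(op7)=(0, 0, 5), then +1 on thread thr2 → (0, 0, 6)
VC(op9, invoked at 17): max of VC(op8)=(0, 0, 6), then +1 on thread thr2 → (0, 0, 7)
target: VC(op5) = (1, 0, 0)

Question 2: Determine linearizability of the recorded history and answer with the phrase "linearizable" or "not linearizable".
linearizable

witness order: op1, op2, op3, op4, op5, op6, op7, op8, op9
step 1: op1 poll() → empty — queue <>
step 2: op2 offer(83) — queue <83>
step 3: op3 poll() → 83 — queue <>
step 4: op4 poll() → empty — queue <>
step 5: op5 poll() → empty — queue <>
step 6: op6 poll() → empty — queue <>
step 7: op7 offer(2) — queue <2>
step 8: op8 poll() → 2 — queue <>
step 9: op9 poll() → empty — queue <>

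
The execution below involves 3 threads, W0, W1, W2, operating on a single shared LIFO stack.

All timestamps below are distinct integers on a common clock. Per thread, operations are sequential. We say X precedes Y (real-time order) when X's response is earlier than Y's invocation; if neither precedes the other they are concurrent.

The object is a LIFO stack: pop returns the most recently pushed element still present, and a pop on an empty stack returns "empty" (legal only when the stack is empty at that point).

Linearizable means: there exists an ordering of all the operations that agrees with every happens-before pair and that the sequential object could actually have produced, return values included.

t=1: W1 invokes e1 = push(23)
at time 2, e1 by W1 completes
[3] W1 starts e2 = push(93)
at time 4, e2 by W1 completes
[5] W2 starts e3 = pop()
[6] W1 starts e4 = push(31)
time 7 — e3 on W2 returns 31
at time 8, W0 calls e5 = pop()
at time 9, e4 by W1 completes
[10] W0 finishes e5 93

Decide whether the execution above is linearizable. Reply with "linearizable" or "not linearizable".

witness order: e1, e2, e4, e3, e5
1. e1 push(23), leaving stack <23>
2. e2 push(93), leaving stack <23,93>
3. e4 push(31), leaving stack <23,93,31>
4. e3 pop() → 31, leaving stack <23,93>
5. e5 pop() → 93, leaving stack <23>

linearizable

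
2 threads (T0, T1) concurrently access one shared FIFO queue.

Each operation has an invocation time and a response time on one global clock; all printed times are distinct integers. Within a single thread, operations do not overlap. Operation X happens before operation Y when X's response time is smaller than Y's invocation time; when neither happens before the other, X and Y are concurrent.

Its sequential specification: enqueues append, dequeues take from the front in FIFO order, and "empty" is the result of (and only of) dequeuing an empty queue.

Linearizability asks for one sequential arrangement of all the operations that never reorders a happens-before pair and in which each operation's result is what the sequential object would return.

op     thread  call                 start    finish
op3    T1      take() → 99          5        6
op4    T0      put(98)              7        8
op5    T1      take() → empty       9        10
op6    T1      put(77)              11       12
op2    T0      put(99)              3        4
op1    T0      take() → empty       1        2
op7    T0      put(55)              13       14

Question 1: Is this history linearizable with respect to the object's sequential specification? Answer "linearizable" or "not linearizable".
the violation lands at event 10, op5's response at time 10: events 1..9 linearize, events 1..10 do not
the sole real-time-consistent order of 5 completed operations fails the FIFO queue replay
take op1, op2, op3, op4, op5: step 5 already fails, because op5 take() → empty cannot occur there

not linearizable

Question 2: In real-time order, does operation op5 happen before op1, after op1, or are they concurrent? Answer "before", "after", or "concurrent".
op5 spans [9,10], op1 spans [1,2]
resp(op1)=2 < inv(op5)=9

after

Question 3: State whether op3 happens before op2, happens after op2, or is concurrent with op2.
op3 spans [5,6], op2 spans [3,4]
resp(op2)=4 < inv(op3)=5

after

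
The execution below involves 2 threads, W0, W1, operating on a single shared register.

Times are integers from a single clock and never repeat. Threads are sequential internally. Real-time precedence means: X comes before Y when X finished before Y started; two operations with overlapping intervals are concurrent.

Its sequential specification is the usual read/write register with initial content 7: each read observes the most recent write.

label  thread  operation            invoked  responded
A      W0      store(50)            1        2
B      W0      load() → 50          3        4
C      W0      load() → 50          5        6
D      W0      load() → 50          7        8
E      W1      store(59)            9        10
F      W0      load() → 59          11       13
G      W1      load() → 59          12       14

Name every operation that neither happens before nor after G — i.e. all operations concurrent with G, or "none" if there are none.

G spans [12,14]; an op avoiding the whole window 12..14 is ordered, any other is concurrent
A [1,2]: before
B [3,4]: before
C [5,6]: before
D [7,8]: before
E [9,10]: before
F [11,13]: concurrent

F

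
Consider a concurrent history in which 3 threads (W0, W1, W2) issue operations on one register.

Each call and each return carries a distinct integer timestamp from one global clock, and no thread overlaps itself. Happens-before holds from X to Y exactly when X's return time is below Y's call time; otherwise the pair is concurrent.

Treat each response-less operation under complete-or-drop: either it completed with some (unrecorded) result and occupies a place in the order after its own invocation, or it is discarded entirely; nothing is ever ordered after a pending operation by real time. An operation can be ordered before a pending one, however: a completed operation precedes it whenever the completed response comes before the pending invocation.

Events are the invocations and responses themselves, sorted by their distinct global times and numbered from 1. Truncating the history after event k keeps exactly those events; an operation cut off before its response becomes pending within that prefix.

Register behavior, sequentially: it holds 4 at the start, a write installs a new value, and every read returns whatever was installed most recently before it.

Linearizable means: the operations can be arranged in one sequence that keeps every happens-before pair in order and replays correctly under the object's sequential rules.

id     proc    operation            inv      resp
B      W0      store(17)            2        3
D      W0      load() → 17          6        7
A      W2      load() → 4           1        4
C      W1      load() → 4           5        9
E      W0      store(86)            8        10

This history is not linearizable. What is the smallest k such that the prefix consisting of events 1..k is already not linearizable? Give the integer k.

events 1..8 are linearizable, e.g. via A, B, C, D:
step 1: A load() → 4 — value 4
step 2: B store(17) — value 17
step 3: C load() (pending, included) — value 17
step 4: D load() → 17 — value 17
with event 9 included (C responding at time 9), all real-time-consistent orders fail
no completion choice of the 1 pending operation (E) rescues it — every subset was tried
e.g. A, B, C, D (pending dropped): illegal at step 3, since C load() → 4 cannot apply there
e.g. A, B, D, C (pending dropped): illegal at step 4, since C load() → 4 cannot apply there

9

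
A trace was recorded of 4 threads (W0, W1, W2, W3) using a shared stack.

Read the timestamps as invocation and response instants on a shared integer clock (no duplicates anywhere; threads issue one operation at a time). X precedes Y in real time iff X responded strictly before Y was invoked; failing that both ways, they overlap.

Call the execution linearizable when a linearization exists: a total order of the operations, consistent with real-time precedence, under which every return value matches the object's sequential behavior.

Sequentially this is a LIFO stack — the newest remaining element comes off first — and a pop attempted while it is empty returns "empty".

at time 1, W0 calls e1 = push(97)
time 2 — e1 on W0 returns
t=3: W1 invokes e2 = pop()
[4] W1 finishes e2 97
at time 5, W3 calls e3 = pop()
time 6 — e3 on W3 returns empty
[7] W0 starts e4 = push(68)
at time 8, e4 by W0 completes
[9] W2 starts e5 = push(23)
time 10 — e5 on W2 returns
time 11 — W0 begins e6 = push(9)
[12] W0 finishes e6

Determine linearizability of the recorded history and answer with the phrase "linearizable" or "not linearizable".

linearizable

a witness: e1, e2, e3, e4, e5, e6
1. e1 push(97), leaving stack <97>
2. e2 pop() → 97, leaving stack <>
3. e3 pop() → empty, leaving stack <>
4. e4 push(68), leaving stack <68>
5. e5 push(23), leaving stack <68,23>
6. e6 push(9), leaving stack <68,23,9>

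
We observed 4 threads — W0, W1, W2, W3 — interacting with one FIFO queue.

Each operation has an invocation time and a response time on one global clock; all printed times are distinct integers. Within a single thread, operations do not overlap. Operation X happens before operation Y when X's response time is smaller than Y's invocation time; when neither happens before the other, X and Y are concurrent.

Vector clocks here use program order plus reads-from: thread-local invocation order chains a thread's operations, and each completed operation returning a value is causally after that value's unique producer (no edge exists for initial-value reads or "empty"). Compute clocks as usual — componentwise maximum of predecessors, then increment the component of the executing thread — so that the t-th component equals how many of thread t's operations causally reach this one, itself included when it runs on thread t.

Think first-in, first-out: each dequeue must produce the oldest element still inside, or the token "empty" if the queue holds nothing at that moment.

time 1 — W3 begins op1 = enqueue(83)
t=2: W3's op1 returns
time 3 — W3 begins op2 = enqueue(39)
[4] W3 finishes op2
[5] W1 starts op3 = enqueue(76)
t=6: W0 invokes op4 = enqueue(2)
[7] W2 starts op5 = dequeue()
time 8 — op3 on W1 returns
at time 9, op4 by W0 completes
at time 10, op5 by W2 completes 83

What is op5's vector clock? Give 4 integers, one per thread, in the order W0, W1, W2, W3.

root op op1, invoked 1: fresh clock plus W3's own tick → (0, 0, 0, 1)
root op op3, invoked 5: fresh clock plus W1's own tick → (0, 1, 0, 0)
root op op4, invoked 6: fresh clock plus W0's own tick → (1, 0, 0, 0)
from VC(op1)=(0, 0, 0, 1), op2 (invoked 3) maxes components and bumps W3 → (0, 0, 0, 2)
from VC(op1)=(0, 0, 0, 1), op5 (invoked 7) maxes components and bumps W2 → (0, 0, 1, 1)
target: VC(op5) = (0, 0, 1, 1)

(0, 0, 1, 1)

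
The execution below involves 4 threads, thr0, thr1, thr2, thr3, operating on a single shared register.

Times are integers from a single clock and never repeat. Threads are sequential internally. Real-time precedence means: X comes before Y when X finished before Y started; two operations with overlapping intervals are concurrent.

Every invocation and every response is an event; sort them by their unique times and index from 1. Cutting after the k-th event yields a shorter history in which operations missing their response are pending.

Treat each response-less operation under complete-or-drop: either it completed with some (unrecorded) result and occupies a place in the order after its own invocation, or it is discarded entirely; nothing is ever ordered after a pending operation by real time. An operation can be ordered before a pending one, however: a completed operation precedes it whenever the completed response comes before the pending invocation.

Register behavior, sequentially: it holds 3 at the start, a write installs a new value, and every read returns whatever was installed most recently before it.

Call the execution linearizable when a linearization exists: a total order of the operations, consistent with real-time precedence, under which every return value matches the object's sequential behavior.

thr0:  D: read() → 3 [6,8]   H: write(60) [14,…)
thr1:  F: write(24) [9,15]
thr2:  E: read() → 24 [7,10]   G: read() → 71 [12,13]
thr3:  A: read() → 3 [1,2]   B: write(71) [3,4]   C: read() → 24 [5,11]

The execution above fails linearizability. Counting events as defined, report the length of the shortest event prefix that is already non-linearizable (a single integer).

events 1..7 are linearizable; a witness order is A, B:
after step 1 (A read() → 3): value 3
after step 2 (B write(71)): value 71
event 8 — D's response, time 8 — after it, nothing linearizes
completion choices over the 2 pending operations (C, E) were checked; none helps
sample order A, B, D (pending dropped) stalls at step 3 — D read() → 3 has no legal effect

8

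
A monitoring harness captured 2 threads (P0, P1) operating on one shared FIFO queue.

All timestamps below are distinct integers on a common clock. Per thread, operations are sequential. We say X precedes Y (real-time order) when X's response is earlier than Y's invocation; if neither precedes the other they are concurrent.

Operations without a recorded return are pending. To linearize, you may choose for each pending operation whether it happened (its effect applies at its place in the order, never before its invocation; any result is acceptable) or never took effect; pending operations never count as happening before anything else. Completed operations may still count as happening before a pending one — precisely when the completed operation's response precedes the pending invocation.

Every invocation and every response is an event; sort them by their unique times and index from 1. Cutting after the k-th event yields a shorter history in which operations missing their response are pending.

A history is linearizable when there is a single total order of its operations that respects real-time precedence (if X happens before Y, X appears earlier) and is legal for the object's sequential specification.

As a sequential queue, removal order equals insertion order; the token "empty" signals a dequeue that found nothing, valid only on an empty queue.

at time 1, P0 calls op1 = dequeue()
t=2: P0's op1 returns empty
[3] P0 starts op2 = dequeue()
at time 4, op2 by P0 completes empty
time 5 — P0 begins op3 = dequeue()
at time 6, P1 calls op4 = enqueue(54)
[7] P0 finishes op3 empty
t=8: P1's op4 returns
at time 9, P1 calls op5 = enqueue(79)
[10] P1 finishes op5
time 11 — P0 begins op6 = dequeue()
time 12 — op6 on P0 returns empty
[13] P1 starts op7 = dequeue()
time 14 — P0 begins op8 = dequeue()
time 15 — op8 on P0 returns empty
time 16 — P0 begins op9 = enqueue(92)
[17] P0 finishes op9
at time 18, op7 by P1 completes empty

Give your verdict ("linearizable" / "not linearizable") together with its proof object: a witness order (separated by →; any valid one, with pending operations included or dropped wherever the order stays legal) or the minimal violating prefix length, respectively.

events 1..11 are fine; event 12 — the response of op6 at time 12 — makes the prefix non-linearizable
all 2 real-time-respecting orders fail — 6 completed FIFO queue operations, no legal replay
take op1, op2, op3, op4, op5, op6: step 6 already fails, because op6 dequeue() → empty cannot occur there
take op1, op2, op4, op3, op5, op6: step 4 already fails, because op3 dequeue() → empty cannot occur there

not linearizable — minimal violating prefix: 12 events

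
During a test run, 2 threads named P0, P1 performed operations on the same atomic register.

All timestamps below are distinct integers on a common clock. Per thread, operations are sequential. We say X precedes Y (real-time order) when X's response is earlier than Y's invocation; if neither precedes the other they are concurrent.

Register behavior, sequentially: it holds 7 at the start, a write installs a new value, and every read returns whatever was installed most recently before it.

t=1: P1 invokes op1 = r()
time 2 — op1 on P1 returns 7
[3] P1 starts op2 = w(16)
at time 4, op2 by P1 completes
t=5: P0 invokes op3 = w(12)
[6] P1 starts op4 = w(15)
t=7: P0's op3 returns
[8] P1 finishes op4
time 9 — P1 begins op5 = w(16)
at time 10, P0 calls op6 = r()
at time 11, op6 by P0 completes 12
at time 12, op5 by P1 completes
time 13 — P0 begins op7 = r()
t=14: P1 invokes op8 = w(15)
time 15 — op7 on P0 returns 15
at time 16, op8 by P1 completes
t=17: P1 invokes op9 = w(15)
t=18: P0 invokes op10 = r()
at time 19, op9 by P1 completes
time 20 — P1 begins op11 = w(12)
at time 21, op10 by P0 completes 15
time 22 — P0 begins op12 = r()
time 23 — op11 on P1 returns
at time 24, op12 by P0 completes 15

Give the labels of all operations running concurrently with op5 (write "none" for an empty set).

op5 runs from 9 to 12; window-overlapping ops are concurrent
op1 [1,2]: before
op2 [3,4]: before
op3 [5,7]: before
op4 [6,8]: before
op6 [10,11]: concurrent
op7 [13,15]: after
op8 [14,16]: after
op9 [17,19]: after
op10 [18,21]: after
op11 [20,23]: after
op12 [22,24]: after

op6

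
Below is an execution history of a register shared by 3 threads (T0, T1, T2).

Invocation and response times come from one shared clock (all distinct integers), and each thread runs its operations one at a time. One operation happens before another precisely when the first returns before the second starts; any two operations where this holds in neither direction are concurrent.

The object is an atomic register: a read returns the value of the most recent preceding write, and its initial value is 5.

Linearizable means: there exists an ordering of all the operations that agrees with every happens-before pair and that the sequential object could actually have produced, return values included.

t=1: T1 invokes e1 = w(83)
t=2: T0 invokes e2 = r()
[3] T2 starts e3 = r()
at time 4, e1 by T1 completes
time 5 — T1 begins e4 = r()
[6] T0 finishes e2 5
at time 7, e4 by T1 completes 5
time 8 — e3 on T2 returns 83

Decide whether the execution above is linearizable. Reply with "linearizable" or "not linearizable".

cut after 6 events: linearizable; cut after 7 events (e4 responds, time 7): not linearizable
3 orders of the 3 completed register ops respect real time; none is legal
every completion of the 1 pending operation (e3) was checked; none linearizes
for example e1, e2, e4 (pending dropped) fails at step 2: e2 r() → 5 is not legal there
for example e1, e4, e2 (pending dropped) fails at step 2: e4 r() → 5 is not legal there

not linearizable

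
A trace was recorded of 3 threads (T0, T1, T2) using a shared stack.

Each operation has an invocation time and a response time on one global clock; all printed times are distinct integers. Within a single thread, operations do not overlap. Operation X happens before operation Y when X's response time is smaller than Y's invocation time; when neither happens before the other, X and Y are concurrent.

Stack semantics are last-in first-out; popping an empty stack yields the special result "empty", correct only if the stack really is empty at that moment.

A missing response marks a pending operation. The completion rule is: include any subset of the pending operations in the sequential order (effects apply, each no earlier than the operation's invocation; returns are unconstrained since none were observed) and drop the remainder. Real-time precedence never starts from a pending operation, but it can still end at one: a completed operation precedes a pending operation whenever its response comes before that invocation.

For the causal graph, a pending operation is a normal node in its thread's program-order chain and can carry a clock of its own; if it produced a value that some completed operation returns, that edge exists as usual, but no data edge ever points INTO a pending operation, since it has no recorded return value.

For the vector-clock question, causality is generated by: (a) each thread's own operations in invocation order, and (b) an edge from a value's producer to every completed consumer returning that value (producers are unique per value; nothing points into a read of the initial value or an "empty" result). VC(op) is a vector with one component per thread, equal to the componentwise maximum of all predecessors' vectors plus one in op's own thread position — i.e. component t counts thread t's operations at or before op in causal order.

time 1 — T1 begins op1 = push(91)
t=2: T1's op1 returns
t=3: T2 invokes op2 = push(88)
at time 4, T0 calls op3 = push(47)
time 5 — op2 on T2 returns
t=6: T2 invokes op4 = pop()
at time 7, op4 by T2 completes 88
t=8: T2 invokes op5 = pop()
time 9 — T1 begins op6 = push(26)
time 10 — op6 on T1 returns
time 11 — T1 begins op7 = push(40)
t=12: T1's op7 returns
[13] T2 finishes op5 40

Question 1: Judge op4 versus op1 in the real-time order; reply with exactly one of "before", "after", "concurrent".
op4 spans [6,7], op1 spans [1,2]
resp(op1)=2 < inv(op4)=6

after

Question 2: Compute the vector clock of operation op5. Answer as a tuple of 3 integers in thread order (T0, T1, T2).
no predecessors for op2 (invoked 3): T2 increments from zero → (0, 0, 1)
no predecessors for op1 (invoked 1): T1 increments from zero → (0, 1, 0)
no predecessors for op3 (invoked 4): T0 increments from zero → (1, 0, 0)
from VC(op2)=(0, 0, 1), op4 (invoked 6) maxes components and bumps T2 → (0, 0, 2)
from VC(op1)=(0, 1, 0), op6 (invoked 9) maxes components and bumps T1 → (0, 2, 0)
from VC(op6)=(0, 2, 0), op7 (invoked 11) maxes components and bumps T1 → (0, 3, 0)
from VC(op4)=(0, 0, 2), VC(op7)=(0, 3, 0), op5 (invoked 8) maxes components and bumps T2 → (0, 3, 3)
target: VC(op5) = (0, 3, 3)

(0, 3, 3)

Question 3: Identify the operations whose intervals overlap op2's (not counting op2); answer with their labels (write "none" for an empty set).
op2 runs from 3 to 5; window-overlapping ops are concurrent
op1 [1,2]: before
op3 [4,…): concurrent
op4 [6,7]: after
op5 [8,13]: after
op6 [9,10]: after
op7 [11,12]: after

op3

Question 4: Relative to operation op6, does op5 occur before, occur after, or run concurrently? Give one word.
op5 spans [8,13], op6 spans [9,10]
the intervals overlap in both directions

concurrent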